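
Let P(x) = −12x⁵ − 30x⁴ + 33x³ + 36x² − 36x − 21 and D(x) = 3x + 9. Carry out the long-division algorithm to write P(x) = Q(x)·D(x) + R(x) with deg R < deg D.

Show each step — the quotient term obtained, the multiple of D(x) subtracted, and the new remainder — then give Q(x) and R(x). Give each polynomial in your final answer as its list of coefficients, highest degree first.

Q = [-4, 2, 5, -3, -3]; R = [6]

Step 1: lead(−12x⁵ − 30x⁴ + 33x³ + 36x² − 36x − 21) ÷ lead(D) = −12x⁵ ÷ 3x = −4x⁴. Subtract (−4x⁴)·D = −12x⁵ − 36x⁴. Remainder: 6x⁴ + 33x³ + 36x² − 36x − 21.
Step 2: lead(6x⁴ + 33x³ + 36x² − 36x − 21) ÷ lead(D) = 6x⁴ ÷ 3x = 2x³. Subtract (2x³)·D = 6x⁴ + 18x³. Remainder: 15x³ + 36x² − 36x − 21.
Step 3: lead(15x³ + 36x² − 36x − 21) ÷ lead(D) = 15x³ ÷ 3x = 5x². Subtract (5x²)·D = 15x³ + 45x². Remainder: −9x² − 36x − 21.
Step 4: lead(−9x² − 36x − 21) ÷ lead(D) = −9x² ÷ 3x = −3x. Subtract (−3x)·D = −9x² − 27x. Remainder: −9x − 21.
Step 5: lead(−9x − 21) ÷ lead(D) = −9x ÷ 3x = −3. Subtract (−3)·D = −9x − 27. Remainder: 6.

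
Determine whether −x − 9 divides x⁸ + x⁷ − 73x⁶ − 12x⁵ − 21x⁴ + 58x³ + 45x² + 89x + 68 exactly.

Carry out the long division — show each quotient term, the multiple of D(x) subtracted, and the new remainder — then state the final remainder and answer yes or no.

Step 1: lead(x⁸ + x⁷ − 73x⁶ − 12x⁵ − 21x⁴ + 58x³ + 45x² + 89x + 68) ÷ lead(D) = x⁸ ÷ −x = −x⁷. Subtract (−x⁷)·D = x⁸ + 9x⁷. Remainder: −8x⁷ − 73x⁶ − 12x⁵ − 21x⁴ + 58x³ + 45x² + 89x + 68.
Step 2: lead(−8x⁷ − 73x⁶ − 12x⁵ − 21x⁴ + 58x³ + 45x² + 89x + 68) ÷ lead(D) = −8x⁷ ÷ −x = 8x⁶. Subtract (8x⁶)·D = −8x⁷ − 72x⁶. Remainder: −x⁶ − 12x⁵ − 21x⁴ + 58x³ + 45x² + 89x + 68.
Step 3: lead(−x⁶ − 12x⁵ − 21x⁴ + 58x³ + 45x² + 89x + 68) ÷ lead(D) = −x⁶ ÷ −x = x⁵. Subtract (x⁵)·D = −x⁶ − 9x⁵. Remainder: −3x⁵ − 21x⁴ + 58x³ + 45x² + 89x + 68.
Step 4: lead(−3x⁵ − 21x⁴ + 58x³ + 45x² + 89x + 68) ÷ lead(D) = −3x⁵ ÷ −x = 3x⁴. Subtract (3x⁴)·D = −3x⁵ − 27x⁴. Remainder: 6x⁴ + 58x³ + 45x² + 89x + 68.
Step 5: lead(6x⁴ + 58x³ + 45x² + 89x + 68) ÷ lead(D) = 6x⁴ ÷ −x = −6x³. Subtract (−6x³)·D = 6x⁴ + 54x³. Remainder: 4x³ + 45x² + 89x + 68.
Step 6: lead(4x³ + 45x² + 89x + 68) ÷ lead(D) = 4x³ ÷ −x = −4x². Subtract (−4x²)·D = 4x³ + 36x². Remainder: 9x² + 89x + 68.
Step 7: lead(9x² + 89x + 68) ÷ lead(D) = 9x² ÷ −x = −9x. Subtract (−9x)·D = 9x² + 81x. Remainder: 8x + 68.
Step 8: lead(8x + 68) ÷ lead(D) = 8x ÷ −x = −8. Subtract (−8)·D = 8x + 72. Remainder: −4.

R(x) = −4, so D(x) is not a factor of P(x). no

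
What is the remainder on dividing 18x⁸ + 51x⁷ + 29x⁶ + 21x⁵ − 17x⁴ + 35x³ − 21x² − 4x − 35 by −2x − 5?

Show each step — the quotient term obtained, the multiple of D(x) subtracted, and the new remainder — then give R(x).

Step 1: lead(18x⁸ + 51x⁷ + 29x⁶ + 21x⁵ − 17x⁴ + 35x³ − 21x² − 4x − 35) ÷ lead(D) = 18x⁸ ÷ −2x = −9x⁷. Subtract (−9x⁷)·D = 18x⁸ + 45x⁷. Remainder: 6x⁷ + 29x⁶ + 21x⁵ − 17x⁴ + 35x³ − 21x² − 4x − 35.
Step 2: lead(6x⁷ + 29x⁶ + 21x⁵ − 17x⁴ + 35x³ − 21x² − 4x − 35) ÷ lead(D) = 6x⁷ ÷ −2x = −3x⁶. Subtract (−3x⁶)·D = 6x⁷ + 15x⁶. Remainder: 14x⁶ + 21x⁵ − 17x⁴ + 35x³ − 21x² − 4x − 35.
Step 3: lead(14x⁶ + 21x⁵ − 17x⁴ + 35x³ − 21x² − 4x − 35) ÷ lead(D) = 14x⁶ ÷ −2x = −7x⁵. Subtract (−7x⁵)·D = 14x⁶ + 35x⁵. Remainder: −14x⁵ − 17x⁴ + 35x³ − 21x² − 4x − 35.
Step 4: lead(−14x⁵ − 17x⁴ + 35x³ − 21x² − 4x − 35) ÷ lead(D) = −14x⁵ ÷ −2x = 7x⁴. Subtract (7x⁴)·D = −14x⁵ − 35x⁴. Remainder: 18x⁴ + 35x³ − 21x² − 4x − 35.
Step 5: lead(18x⁴ + 35x³ − 21x² − 4x − 35) ÷ lead(D) = 18x⁴ ÷ −2x = −9x³. Subtract (−9x³)·D = 18x⁴ + 45x³. Remainder: −10x³ − 21x² − 4x − 35.
Step 6: lead(−10x³ − 21x² − 4x − 35) ÷ lead(D) = −10x³ ÷ −2x = 5x². Subtract (5x²)·D = −10x³ − 25x². Remainder: 4x² − 4x − 35.
Step 7: lead(4x² − 4x − 35) ÷ lead(D) = 4x² ÷ −2x = −2x. Subtract (−2x)·D = 4x² + 10x. Remainder: −14x − 35.
Step 8: lead(−14x − 35) ÷ lead(D) = −14x ÷ −2x = 7. Subtract (7)·D = −14x − 35. Remainder: 0.

R(x) = 0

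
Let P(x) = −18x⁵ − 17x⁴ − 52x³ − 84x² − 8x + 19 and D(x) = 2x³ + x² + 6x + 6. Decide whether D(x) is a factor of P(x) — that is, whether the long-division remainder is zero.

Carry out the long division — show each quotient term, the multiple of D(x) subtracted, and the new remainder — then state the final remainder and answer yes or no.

Step 1: lead(−18x⁵ − 17x⁴ − 52x³ − 84x² − 8x + 19) ÷ lead(D) = −18x⁵ ÷ 2x³ = −9x². Subtract (−9x²)·D = −18x⁵ − 9x⁴ − 54x³ − 54x². Remainder: −8x⁴ + 2x³ − 30x² − 8x + 19.
Step 2: lead(−8x⁴ + 2x³ − 30x² − 8x + 19) ÷ lead(D) = −8x⁴ ÷ 2x³ = −4x. Subtract (−4x)·D = −8x⁴ − 4x³ − 24x² − 24x. Remainder: 6x³ − 6x² + 16x + 19.
Step 3: lead(6x³ − 6x² + 16x + 19) ÷ lead(D) = 6x³ ÷ 2x³ = 3. Subtract (3)·D = 6x³ + 3x² + 18x + 18. Remainder: −9x² − 2x + 1.

R(x) = −9x² − 2x + 1, so D(x) is not a factor of P(x). no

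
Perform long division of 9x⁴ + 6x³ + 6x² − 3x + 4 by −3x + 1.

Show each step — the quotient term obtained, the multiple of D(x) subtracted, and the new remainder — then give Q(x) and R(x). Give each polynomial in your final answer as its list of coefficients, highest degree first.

Step 1: lead(9x⁴ + 6x³ + 6x² − 3x + 4) ÷ lead(D) = 9x⁴ ÷ −3x = −3x³. Subtract (−3x³)·D = 9x⁴ − 3x³. Remainder: 9x³ + 6x² − 3x + 4.
Step 2: lead(9x³ + 6x² − 3x + 4) ÷ lead(D) = 9x³ ÷ −3x = −3x². Subtract (−3x²)·D = 9x³ − 3x². Remainder: 9x² − 3x + 4.
Step 3: lead(9x² − 3x + 4) ÷ lead(D) = 9x² ÷ −3x = −3x. Subtract (−3x)·D = 9x² − 3x. Remainder: 4.

Q = [-3, -3, -3, 0]; R = [4]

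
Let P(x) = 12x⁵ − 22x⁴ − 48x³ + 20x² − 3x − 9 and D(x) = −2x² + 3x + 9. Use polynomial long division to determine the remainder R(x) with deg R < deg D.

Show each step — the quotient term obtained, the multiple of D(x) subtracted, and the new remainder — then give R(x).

R(x) = 0

Step 1: lead(12x⁵ − 22x⁴ − 48x³ + 20x² − 3x − 9) ÷ lead(D) = 12x⁵ ÷ −2x² = −6x³. Subtract (−6x³)·D = 12x⁵ − 18x⁴ − 54x³. Remainder: −4x⁴ + 6x³ + 20x² − 3x − 9.
Step 2: lead(−4x⁴ + 6x³ + 20x² − 3x − 9) ÷ lead(D) = −4x⁴ ÷ −2x² = 2x². Subtract (2x²)·D = −4x⁴ + 6x³ + 18x². Remainder: 2x² − 3x − 9.
Step 3: lead(2x² − 3x − 9) ÷ lead(D) = 2x² ÷ −2x² = −1. Subtract (−1)·D = 2x² − 3x − 9. Remainder: 0.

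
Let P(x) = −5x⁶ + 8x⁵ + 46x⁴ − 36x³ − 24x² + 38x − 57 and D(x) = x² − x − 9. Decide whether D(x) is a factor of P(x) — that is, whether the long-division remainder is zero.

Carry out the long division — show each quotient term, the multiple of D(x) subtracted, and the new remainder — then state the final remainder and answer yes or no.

R(x) = 6, so D(x) is not a factor of P(x). no

Step 1: lead(−5x⁶ + 8x⁵ + 46x⁴ − 36x³ − 24x² + 38x − 57) ÷ lead(D) = −5x⁶ ÷ x² = −5x⁴. Subtract (−5x⁴)·D = −5x⁶ + 5x⁵ + 45x⁴. Remainder: 3x⁵ + x⁴ − 36x³ − 24x² + 38x − 57.
Step 2: lead(3x⁵ + x⁴ − 36x³ − 24x² + 38x − 57) ÷ lead(D) = 3x⁵ ÷ x² = 3x³. Subtract (3x³)·D = 3x⁵ − 3x⁴ − 27x³. Remainder: 4x⁴ − 9x³ − 24x² + 38x − 57.
Step 3: lead(4x⁴ − 9x³ − 24x² + 38x − 57) ÷ lead(D) = 4x⁴ ÷ x² = 4x². Subtract (4x²)·D = 4x⁴ − 4x³ − 36x². Remainder: −5x³ + 12x² + 38x − 57.
Step 4: lead(−5x³ + 12x² + 38x − 57) ÷ lead(D) = −5x³ ÷ x² = −5x. Subtract (−5x)·D = −5x³ + 5x² + 45x. Remainder: 7x² − 7x − 57.
Step 5: lead(7x² − 7x − 57) ÷ lead(D) = 7x² ÷ x² = 7. Subtract (7)·D = 7x² − 7x − 63. Remainder: 6.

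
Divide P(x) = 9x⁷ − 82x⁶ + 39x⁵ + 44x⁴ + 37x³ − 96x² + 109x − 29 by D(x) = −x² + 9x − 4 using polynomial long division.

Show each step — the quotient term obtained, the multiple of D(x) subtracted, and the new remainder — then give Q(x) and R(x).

Step 1: lead(9x⁷ − 82x⁶ + 39x⁵ + 44x⁴ + 37x³ − 96x² + 109x − 29) ÷ lead(D) = 9x⁷ ÷ −x² = −9x⁵. Subtract (−9x⁵)·D = 9x⁷ − 81x⁶ + 36x⁵. Remainder: −x⁶ + 3x⁵ + 44x⁴ + 37x³ − 96x² + 109x − 29.
Step 2: lead(−x⁶ + 3x⁵ + 44x⁴ + 37x³ − 96x² + 109x − 29) ÷ lead(D) = −x⁶ ÷ −x² = x⁴. Subtract (x⁴)·D = −x⁶ + 9x⁵ − 4x⁴. Remainder: −6x⁵ + 48x⁴ + 37x³ − 96x² + 109x − 29.
Step 3: lead(−6x⁵ + 48x⁴ + 37x³ − 96x² + 109x − 29) ÷ lead(D) = −6x⁵ ÷ −x² = 6x³. Subtract (6x³)·D = −6x⁵ + 54x⁴ − 24x³. Remainder: −6x⁴ + 61x³ − 96x² + 109x − 29.
Step 4: lead(−6x⁴ + 61x³ − 96x² + 109x − 29) ÷ lead(D) = −6x⁴ ÷ −x² = 6x². Subtract (6x²)·D = −6x⁴ + 54x³ − 24x². Remainder: 7x³ − 72x² + 109x − 29.
Step 5: lead(7x³ − 72x² + 109x − 29) ÷ lead(D) = 7x³ ÷ −x² = −7x. Subtract (−7x)·D = 7x³ − 63x² + 28x. Remainder: −9x² + 81x − 29.
Step 6: lead(−9x² + 81x − 29) ÷ lead(D) = −9x² ÷ −x² = 9. Subtract (9)·D = −9x² + 81x − 36. Remainder: 7.

Q(x) = −9x⁵ + x⁴ + 6x³ + 6x² − 7x + 9; R(x) = 7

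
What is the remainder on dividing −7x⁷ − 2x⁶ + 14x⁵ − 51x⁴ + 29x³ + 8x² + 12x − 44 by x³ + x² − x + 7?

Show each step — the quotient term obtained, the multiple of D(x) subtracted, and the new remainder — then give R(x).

R(x) = −9

Step 1: lead(−7x⁷ − 2x⁶ + 14x⁵ − 51x⁴ + 29x³ + 8x² + 12x − 44) ÷ lead(D) = −7x⁷ ÷ x³ = −7x⁴. Subtract (−7x⁴)·D = −7x⁷ − 7x⁶ + 7x⁵ − 49x⁴. Remainder: 5x⁶ + 7x⁵ − 2x⁴ + 29x³ + 8x² + 12x − 44.
Step 2: lead(5x⁶ + 7x⁵ − 2x⁴ + 29x³ + 8x² + 12x − 44) ÷ lead(D) = 5x⁶ ÷ x³ = 5x³. Subtract (5x³)·D = 5x⁶ + 5x⁵ − 5x⁴ + 35x³. Remainder: 2x⁵ + 3x⁴ − 6x³ + 8x² + 12x − 44.
Step 3: lead(2x⁵ + 3x⁴ − 6x³ + 8x² + 12x − 44) ÷ lead(D) = 2x⁵ ÷ x³ = 2x². Subtract (2x²)·D = 2x⁵ + 2x⁴ − 2x³ + 14x². Remainder: x⁴ − 4x³ − 6x² + 12x − 44.
Step 4: lead(x⁴ − 4x³ − 6x² + 12x − 44) ÷ lead(D) = x⁴ ÷ x³ = x. Subtract (x)·D = x⁴ + x³ − x² + 7x. Remainder: −5x³ − 5x² + 5x − 44.
Step 5: lead(−5x³ − 5x² + 5x − 44) ÷ lead(D) = −5x³ ÷ x³ = −5. Subtract (−5)·D = −5x³ − 5x² + 5x − 35. Remainder: −9.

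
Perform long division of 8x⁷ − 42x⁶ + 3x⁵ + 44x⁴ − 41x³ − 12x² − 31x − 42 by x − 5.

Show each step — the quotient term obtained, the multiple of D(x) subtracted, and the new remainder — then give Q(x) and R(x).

Q(x) = 8x⁶ − 2x⁵ − 7x⁴ + 9x³ + 4x² + 8x + 9; R(x) = 3

Step 1: lead(8x⁷ − 42x⁶ + 3x⁵ + 44x⁴ − 41x³ − 12x² − 31x − 42) ÷ lead(D) = 8x⁷ ÷ x = 8x⁶. Subtract (8x⁶)·D = 8x⁷ − 40x⁶. Remainder: −2x⁶ + 3x⁵ + 44x⁴ − 41x³ − 12x² − 31x − 42.
Step 2: lead(−2x⁶ + 3x⁵ + 44x⁴ − 41x³ − 12x² − 31x − 42) ÷ lead(D) = −2x⁶ ÷ x = −2x⁵. Subtract (−2x⁵)·D = −2x⁶ + 10x⁵. Remainder: −7x⁵ + 44x⁴ − 41x³ − 12x² − 31x − 42.
Step 3: lead(−7x⁵ + 44x⁴ − 41x³ − 12x² − 31x − 42) ÷ lead(D) = −7x⁵ ÷ x = −7x⁴. Subtract (−7x⁴)·D = −7x⁵ + 35x⁴. Remainder: 9x⁴ − 41x³ − 12x² − 31x − 42.
Step 4: lead(9x⁴ − 41x³ − 12x² − 31x − 42) ÷ lead(D) = 9x⁴ ÷ x = 9x³. Subtract (9x³)·D = 9x⁴ − 45x³. Remainder: 4x³ − 12x² − 31x − 42.
Step 5: lead(4x³ − 12x² − 31x − 42) ÷ lead(D) = 4x³ ÷ x = 4x². Subtract (4x²)·D = 4x³ − 20x². Remainder: 8x² − 31x − 42.
Step 6: lead(8x² − 31x − 42) ÷ lead(D) = 8x² ÷ x = 8x. Subtract (8x)·D = 8x² − 40x. Remainder: 9x − 42.
Step 7: lead(9x − 42) ÷ lead(D) = 9x ÷ x = 9. Subtract (9)·D = 9x − 45. Remainder: 3.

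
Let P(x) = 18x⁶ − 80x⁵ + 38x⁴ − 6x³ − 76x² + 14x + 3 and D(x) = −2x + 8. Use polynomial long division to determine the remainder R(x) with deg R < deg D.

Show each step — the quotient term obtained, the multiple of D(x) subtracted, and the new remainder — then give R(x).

Step 1: lead(18x⁶ − 80x⁵ + 38x⁴ − 6x³ − 76x² + 14x + 3) ÷ lead(D) = 18x⁶ ÷ −2x = −9x⁵. Subtract (−9x⁵)·D = 18x⁶ − 72x⁵. Remainder: −8x⁵ + 38x⁴ − 6x³ − 76x² + 14x + 3.
Step 2: lead(−8x⁵ + 38x⁴ − 6x³ − 76x² + 14x + 3) ÷ lead(D) = −8x⁵ ÷ −2x = 4x⁴. Subtract (4x⁴)·D = −8x⁵ + 32x⁴. Remainder: 6x⁴ − 6x³ − 76x² + 14x + 3.
Step 3: lead(6x⁴ − 6x³ − 76x² + 14x + 3) ÷ lead(D) = 6x⁴ ÷ −2x = −3x³. Subtract (−3x³)·D = 6x⁴ − 24x³. Remainder: 18x³ − 76x² + 14x + 3.
Step 4: lead(18x³ − 76x² + 14x + 3) ÷ lead(D) = 18x³ ÷ −2x = −9x². Subtract (−9x²)·D = 18x³ − 72x². Remainder: −4x² + 14x + 3.
Step 5: lead(−4x² + 14x + 3) ÷ lead(D) = −4x² ÷ −2x = 2x. Subtract (2x)·D = −4x² + 16x. Remainder: −2x + 3.
Step 6: lead(−2x + 3) ÷ lead(D) = −2x ÷ −2x = 1. Subtract (1)·D = −2x + 8. Remainder: −5.

R(x) = −5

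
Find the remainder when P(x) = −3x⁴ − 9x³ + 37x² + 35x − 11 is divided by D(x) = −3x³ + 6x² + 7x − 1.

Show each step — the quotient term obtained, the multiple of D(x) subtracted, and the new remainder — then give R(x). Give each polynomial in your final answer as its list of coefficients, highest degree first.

R = [1, -6]

Step 1: lead(−3x⁴ − 9x³ + 37x² + 35x − 11) ÷ lead(D) = −3x⁴ ÷ −3x³ = x. Subtract (x)·D = −3x⁴ + 6x³ + 7x² − x. Remainder: −15x³ + 30x² + 36x − 11.
Step 2: lead(−15x³ + 30x² + 36x − 11) ÷ lead(D) = −15x³ ÷ −3x³ = 5. Subtract (5)·D = −15x³ + 30x² + 35x − 5. Remainder: x − 6.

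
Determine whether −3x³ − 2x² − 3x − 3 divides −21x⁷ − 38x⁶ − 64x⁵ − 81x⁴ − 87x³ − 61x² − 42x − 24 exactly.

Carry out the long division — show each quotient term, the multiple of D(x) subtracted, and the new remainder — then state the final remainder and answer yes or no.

Step 1: lead(−21x⁷ − 38x⁶ − 64x⁵ − 81x⁴ − 87x³ − 61x² − 42x − 24) ÷ lead(D) = −21x⁷ ÷ −3x³ = 7x⁴. Subtract (7x⁴)·D = −21x⁷ − 14x⁶ − 21x⁵ − 21x⁴. Remainder: −24x⁶ − 43x⁵ − 60x⁴ − 87x³ − 61x² − 42x − 24.
Step 2: lead(−24x⁶ − 43x⁵ − 60x⁴ − 87x³ − 61x² − 42x − 24) ÷ lead(D) = −24x⁶ ÷ −3x³ = 8x³. Subtract (8x³)·D = −24x⁶ − 16x⁵ − 24x⁴ − 24x³. Remainder: −27x⁵ − 36x⁴ − 63x³ − 61x² − 42x − 24.
Step 3: lead(−27x⁵ − 36x⁴ − 63x³ − 61x² − 42x − 24) ÷ lead(D) = −27x⁵ ÷ −3x³ = 9x². Subtract (9x²)·D = −27x⁵ − 18x⁴ − 27x³ − 27x². Remainder: −18x⁴ − 36x³ − 34x² − 42x − 24.
Step 4: lead(−18x⁴ − 36x³ − 34x² − 42x − 24) ÷ lead(D) = −18x⁴ ÷ −3x³ = 6x. Subtract (6x)·D = −18x⁴ − 12x³ − 18x² − 18x. Remainder: −24x³ − 16x² − 24x − 24.
Step 5: lead(−24x³ − 16x² − 24x − 24) ÷ lead(D) = −24x³ ÷ −3x³ = 8. Subtract (8)·D = −24x³ − 16x² − 24x − 24. Remainder: 0.

R(x) = 0, so D(x) is a factor of P(x). yes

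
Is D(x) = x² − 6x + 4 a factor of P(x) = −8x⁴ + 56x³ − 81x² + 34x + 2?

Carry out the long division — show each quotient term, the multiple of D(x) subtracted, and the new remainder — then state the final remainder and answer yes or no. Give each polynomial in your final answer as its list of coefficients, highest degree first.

R = [-4, 6], so D(x) is not a factor of P(x). no

Step 1: lead(−8x⁴ + 56x³ − 81x² + 34x + 2) ÷ lead(D) = −8x⁴ ÷ x² = −8x². Subtract (−8x²)·D = −8x⁴ + 48x³ − 32x². Remainder: 8x³ − 49x² + 34x + 2.
Step 2: lead(8x³ − 49x² + 34x + 2) ÷ lead(D) = 8x³ ÷ x² = 8x. Subtract (8x)·D = 8x³ − 48x² + 32x. Remainder: −x² + 2x + 2.
Step 3: lead(−x² + 2x + 2) ÷ lead(D) = −x² ÷ x² = −1. Subtract (−1)·D = −x² + 6x − 4. Remainder: −4x + 6.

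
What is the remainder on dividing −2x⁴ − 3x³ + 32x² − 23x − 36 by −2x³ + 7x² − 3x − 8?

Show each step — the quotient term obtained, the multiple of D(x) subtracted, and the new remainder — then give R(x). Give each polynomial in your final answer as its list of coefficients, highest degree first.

R = [4]

Step 1: lead(−2x⁴ − 3x³ + 32x² − 23x − 36) ÷ lead(D) = −2x⁴ ÷ −2x³ = x. Subtract (x)·D = −2x⁴ + 7x³ − 3x² − 8x. Remainder: −10x³ + 35x² − 15x − 36.
Step 2: lead(−10x³ + 35x² − 15x − 36) ÷ lead(D) = −10x³ ÷ −2x³ = 5. Subtract (5)·D = −10x³ + 35x² − 15x − 40. Remainder: 4.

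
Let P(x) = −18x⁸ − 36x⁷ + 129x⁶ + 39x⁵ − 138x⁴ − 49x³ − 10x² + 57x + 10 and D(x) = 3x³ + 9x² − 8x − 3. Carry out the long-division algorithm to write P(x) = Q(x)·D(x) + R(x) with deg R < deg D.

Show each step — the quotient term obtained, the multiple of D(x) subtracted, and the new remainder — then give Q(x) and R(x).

Step 1: lead(−18x⁸ − 36x⁷ + 129x⁶ + 39x⁵ − 138x⁴ − 49x³ − 10x² + 57x + 10) ÷ lead(D) = −18x⁸ ÷ 3x³ = −6x⁵. Subtract (−6x⁵)·D = −18x⁸ − 54x⁷ + 48x⁶ + 18x⁵. Remainder: 18x⁷ + 81x⁶ + 21x⁵ − 138x⁴ − 49x³ − 10x² + 57x + 10.
Step 2: lead(18x⁷ + 81x⁶ + 21x⁵ − 138x⁴ − 49x³ − 10x² + 57x + 10) ÷ lead(D) = 18x⁷ ÷ 3x³ = 6x⁴. Subtract (6x⁴)·D = 18x⁷ + 54x⁶ − 48x⁵ − 18x⁴. Remainder: 27x⁶ + 69x⁵ − 120x⁴ − 49x³ − 10x² + 57x + 10.
Step 3: lead(27x⁶ + 69x⁵ − 120x⁴ − 49x³ − 10x² + 57x + 10) ÷ lead(D) = 27x⁶ ÷ 3x³ = 9x³. Subtract (9x³)·D = 27x⁶ + 81x⁵ − 72x⁴ − 27x³. Remainder: −12x⁵ − 48x⁴ − 22x³ − 10x² + 57x + 10.
Step 4: lead(−12x⁵ − 48x⁴ − 22x³ − 10x² + 57x + 10) ÷ lead(D) = −12x⁵ ÷ 3x³ = −4x². Subtract (−4x²)·D = −12x⁵ − 36x⁴ + 32x³ + 12x². Remainder: −12x⁴ − 54x³ − 22x² + 57x + 10.
Step 5: lead(−12x⁴ − 54x³ − 22x² + 57x + 10) ÷ lead(D) = −12x⁴ ÷ 3x³ = −4x. Subtract (−4x)·D = −12x⁴ − 36x³ + 32x² + 12x. Remainder: −18x³ − 54x² + 45x + 10.
Step 6: lead(−18x³ − 54x² + 45x + 10) ÷ lead(D) = −18x³ ÷ 3x³ = −6. Subtract (−6)·D = −18x³ − 54x² + 48x + 18. Remainder: −3x − 8.

Q(x) = −6x⁵ + 6x⁴ + 9x³ − 4x² − 4x − 6; R(x) = −3x − 8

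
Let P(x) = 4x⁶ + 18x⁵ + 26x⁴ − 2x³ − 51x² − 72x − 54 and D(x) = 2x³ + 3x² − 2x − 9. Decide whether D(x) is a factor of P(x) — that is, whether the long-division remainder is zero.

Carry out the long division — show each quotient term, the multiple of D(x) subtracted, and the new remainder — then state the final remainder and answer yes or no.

R(x) = −8x − 9, so D(x) is not a factor of P(x). no

Step 1: lead(4x⁶ + 18x⁵ + 26x⁴ − 2x³ − 51x² − 72x − 54) ÷ lead(D) = 4x⁶ ÷ 2x³ = 2x³. Subtract (2x³)·D = 4x⁶ + 6x⁵ − 4x⁴ − 18x³. Remainder: 12x⁵ + 30x⁴ + 16x³ − 51x² − 72x − 54.
Step 2: lead(12x⁵ + 30x⁴ + 16x³ − 51x² − 72x − 54) ÷ lead(D) = 12x⁵ ÷ 2x³ = 6x². Subtract (6x²)·D = 12x⁵ + 18x⁴ − 12x³ − 54x². Remainder: 12x⁴ + 28x³ + 3x² − 72x − 54.
Step 3: lead(12x⁴ + 28x³ + 3x² − 72x − 54) ÷ lead(D) = 12x⁴ ÷ 2x³ = 6x. Subtract (6x)·D = 12x⁴ + 18x³ − 12x² − 54x. Remainder: 10x³ + 15x² − 18x − 54.
Step 4: lead(10x³ + 15x² − 18x − 54) ÷ lead(D) = 10x³ ÷ 2x³ = 5. Subtract (5)·D = 10x³ + 15x² − 10x − 45. Remainder: −8x − 9.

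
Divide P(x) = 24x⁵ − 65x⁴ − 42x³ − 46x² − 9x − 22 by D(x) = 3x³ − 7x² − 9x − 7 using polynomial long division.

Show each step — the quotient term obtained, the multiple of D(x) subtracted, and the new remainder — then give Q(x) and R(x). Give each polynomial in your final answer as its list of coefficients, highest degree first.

Q = [8, -3, 3]; R = [4, -3, -1]

Step 1: lead(24x⁵ − 65x⁴ − 42x³ − 46x² − 9x − 22) ÷ lead(D) = 24x⁵ ÷ 3x³ = 8x². Subtract (8x²)·D = 24x⁵ − 56x⁴ − 72x³ − 56x². Remainder: −9x⁴ + 30x³ + 10x² − 9x − 22.
Step 2: lead(−9x⁴ + 30x³ + 10x² − 9x − 22) ÷ lead(D) = −9x⁴ ÷ 3x³ = −3x. Subtract (−3x)·D = −9x⁴ + 21x³ + 27x² + 21x. Remainder: 9x³ − 17x² − 30x − 22.
Step 3: lead(9x³ − 17x² − 30x − 22) ÷ lead(D) = 9x³ ÷ 3x³ = 3. Subtract (3)·D = 9x³ − 21x² − 27x − 21. Remainder: 4x² − 3x − 1.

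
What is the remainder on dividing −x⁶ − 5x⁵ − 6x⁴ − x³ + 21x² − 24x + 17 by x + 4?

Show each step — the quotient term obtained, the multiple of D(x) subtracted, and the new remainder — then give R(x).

R(x) = 1

Step 1: lead(−x⁶ − 5x⁵ − 6x⁴ − x³ + 21x² − 24x + 17) ÷ lead(D) = −x⁶ ÷ x = −x⁵. Subtract (−x⁵)·D = −x⁶ − 4x⁵. Remainder: −x⁵ − 6x⁴ − x³ + 21x² − 24x + 17.
Step 2: lead(−x⁵ − 6x⁴ − x³ + 21x² − 24x + 17) ÷ lead(D) = −x⁵ ÷ x = −x⁴. Subtract (−x⁴)·D = −x⁵ − 4x⁴. Remainder: −2x⁴ − x³ + 21x² − 24x + 17.
Step 3: lead(−2x⁴ − x³ + 21x² − 24x + 17) ÷ lead(D) = −2x⁴ ÷ x = −2x³. Subtract (−2x³)·D = −2x⁴ − 8x³. Remainder: 7x³ + 21x² − 24x + 17.
Step 4: lead(7x³ + 21x² − 24x + 17) ÷ lead(D) = 7x³ ÷ x = 7x². Subtract (7x²)·D = 7x³ + 28x². Remainder: −7x² − 24x + 17.
Step 5: lead(−7x² − 24x + 17) ÷ lead(D) = −7x² ÷ x = −7x. Subtract (−7x)·D = −7x² − 28x. Remainder: 4x + 17.
Step 6: lead(4x + 17) ÷ lead(D) = 4x ÷ x = 4. Subtract (4)·D = 4x + 16. Remainder: 1.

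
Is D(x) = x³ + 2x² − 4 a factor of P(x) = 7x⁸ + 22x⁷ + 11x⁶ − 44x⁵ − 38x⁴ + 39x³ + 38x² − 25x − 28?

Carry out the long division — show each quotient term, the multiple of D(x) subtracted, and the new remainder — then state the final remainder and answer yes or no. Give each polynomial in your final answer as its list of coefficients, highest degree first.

Step 1: lead(7x⁸ + 22x⁷ + 11x⁶ − 44x⁵ − 38x⁴ + 39x³ + 38x² − 25x − 28) ÷ lead(D) = 7x⁸ ÷ x³ = 7x⁵. Subtract (7x⁵)·D = 7x⁸ + 14x⁷ − 28x⁵. Remainder: 8x⁷ + 11x⁶ − 16x⁵ − 38x⁴ + 39x³ + 38x² − 25x − 28.
Step 2: lead(8x⁷ + 11x⁶ − 16x⁵ − 38x⁴ + 39x³ + 38x² − 25x − 28) ÷ lead(D) = 8x⁷ ÷ x³ = 8x⁴. Subtract (8x⁴)·D = 8x⁷ + 16x⁶ − 32x⁴. Remainder: −5x⁶ − 16x⁵ − 6x⁴ + 39x³ + 38x² − 25x − 28.
Step 3: lead(−5x⁶ − 16x⁵ − 6x⁴ + 39x³ + 38x² − 25x − 28) ÷ lead(D) = −5x⁶ ÷ x³ = −5x³. Subtract (−5x³)·D = −5x⁶ − 10x⁵ + 20x³. Remainder: −6x⁵ − 6x⁴ + 19x³ + 38x² − 25x − 28.
Step 4: lead(−6x⁵ − 6x⁴ + 19x³ + 38x² − 25x − 28) ÷ lead(D) = −6x⁵ ÷ x³ = −6x². Subtract (−6x²)·D = −6x⁵ − 12x⁴ + 24x². Remainder: 6x⁴ + 19x³ + 14x² − 25x − 28.
Step 5: lead(6x⁴ + 19x³ + 14x² − 25x − 28) ÷ lead(D) = 6x⁴ ÷ x³ = 6x. Subtract (6x)·D = 6x⁴ + 12x³ − 24x. Remainder: 7x³ + 14x² − x − 28.
Step 6: lead(7x³ + 14x² − x − 28) ÷ lead(D) = 7x³ ÷ x³ = 7. Subtract (7)·D = 7x³ + 14x² − 28. Remainder: −x.

R = [-1, 0], so D(x) is not a factor of P(x). no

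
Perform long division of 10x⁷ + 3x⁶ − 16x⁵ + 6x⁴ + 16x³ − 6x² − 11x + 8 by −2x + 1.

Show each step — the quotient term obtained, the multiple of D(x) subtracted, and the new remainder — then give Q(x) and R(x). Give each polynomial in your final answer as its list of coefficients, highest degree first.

Q = [-5, -4, 6, 0, -8, -1, 5]; R = [3]

Step 1: lead(10x⁷ + 3x⁶ − 16x⁵ + 6x⁴ + 16x³ − 6x² − 11x + 8) ÷ lead(D) = 10x⁷ ÷ −2x = −5x⁶. Subtract (−5x⁶)·D = 10x⁷ − 5x⁶. Remainder: 8x⁶ − 16x⁵ + 6x⁴ + 16x³ − 6x² − 11x + 8.
Step 2: lead(8x⁶ − 16x⁵ + 6x⁴ + 16x³ − 6x² − 11x + 8) ÷ lead(D) = 8x⁶ ÷ −2x = −4x⁵. Subtract (−4x⁵)·D = 8x⁶ − 4x⁵. Remainder: −12x⁵ + 6x⁴ + 16x³ − 6x² − 11x + 8.
Step 3: lead(−12x⁵ + 6x⁴ + 16x³ − 6x² − 11x + 8) ÷ lead(D) = −12x⁵ ÷ −2x = 6x⁴. Subtract (6x⁴)·D = −12x⁵ + 6x⁴. Remainder: 16x³ − 6x² − 11x + 8.
Step 4: lead(16x³ − 6x² − 11x + 8) ÷ lead(D) = 16x³ ÷ −2x = −8x². Subtract (−8x²)·D = 16x³ − 8x². Remainder: 2x² − 11x + 8.
Step 5: lead(2x² − 11x + 8) ÷ lead(D) = 2x² ÷ −2x = −x. Subtract (−x)·D = 2x² − x. Remainder: −10x + 8.
Step 6: lead(−10x + 8) ÷ lead(D) = −10x ÷ −2x = 5. Subtract (5)·D = −10x + 5. Remainder: 3.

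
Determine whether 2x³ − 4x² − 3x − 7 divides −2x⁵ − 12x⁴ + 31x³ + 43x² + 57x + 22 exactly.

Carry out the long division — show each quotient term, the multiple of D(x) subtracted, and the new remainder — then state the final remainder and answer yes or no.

R(x) = 4x² − 5x + 8, so D(x) is not a factor of P(x). no

Step 1: lead(−2x⁵ − 12x⁴ + 31x³ + 43x² + 57x + 22) ÷ lead(D) = −2x⁵ ÷ 2x³ = −x². Subtract (−x²)·D = −2x⁵ + 4x⁴ + 3x³ + 7x². Remainder: −16x⁴ + 28x³ + 36x² + 57x + 22.
Step 2: lead(−16x⁴ + 28x³ + 36x² + 57x + 22) ÷ lead(D) = −16x⁴ ÷ 2x³ = −8x. Subtract (−8x)·D = −16x⁴ + 32x³ + 24x² + 56x. Remainder: −4x³ + 12x² + x + 22.
Step 3: lead(−4x³ + 12x² + x + 22) ÷ lead(D) = −4x³ ÷ 2x³ = −2. Subtract (−2)·D = −4x³ + 8x² + 6x + 14. Remainder: 4x² − 5x + 8.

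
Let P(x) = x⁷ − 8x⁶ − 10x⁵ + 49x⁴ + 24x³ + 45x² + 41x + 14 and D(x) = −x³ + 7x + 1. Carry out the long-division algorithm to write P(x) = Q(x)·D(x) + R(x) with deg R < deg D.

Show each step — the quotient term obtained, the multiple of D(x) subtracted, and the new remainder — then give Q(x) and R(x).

Q(x) = −x⁴ + 8x³ + 3x² + 6x + 5; R(x) = 9

Step 1: lead(x⁷ − 8x⁶ − 10x⁵ + 49x⁴ + 24x³ + 45x² + 41x + 14) ÷ lead(D) = x⁷ ÷ −x³ = −x⁴. Subtract (−x⁴)·D = x⁷ − 7x⁵ − x⁴. Remainder: −8x⁶ − 3x⁵ + 50x⁴ + 24x³ + 45x² + 41x + 14.
Step 2: lead(−8x⁶ − 3x⁵ + 50x⁴ + 24x³ + 45x² + 41x + 14) ÷ lead(D) = −8x⁶ ÷ −x³ = 8x³. Subtract (8x³)·D = −8x⁶ + 56x⁴ + 8x³. Remainder: −3x⁵ − 6x⁴ + 16x³ + 45x² + 41x + 14.
Step 3: lead(−3x⁵ − 6x⁴ + 16x³ + 45x² + 41x + 14) ÷ lead(D) = −3x⁵ ÷ −x³ = 3x². Subtract (3x²)·D = −3x⁵ + 21x³ + 3x². Remainder: −6x⁴ − 5x³ + 42x² + 41x + 14.
Step 4: lead(−6x⁴ − 5x³ + 42x² + 41x + 14) ÷ lead(D) = −6x⁴ ÷ −x³ = 6x. Subtract (6x)·D = −6x⁴ + 42x² + 6x. Remainder: −5x³ + 35x + 14.
Step 5: lead(−5x³ + 35x + 14) ÷ lead(D) = −5x³ ÷ −x³ = 5. Subtract (5)·D = −5x³ + 35x + 5. Remainder: 9.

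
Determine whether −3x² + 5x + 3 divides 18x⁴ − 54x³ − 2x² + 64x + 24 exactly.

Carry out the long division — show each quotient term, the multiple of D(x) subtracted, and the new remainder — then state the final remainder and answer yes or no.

R(x) = 0, so D(x) is a factor of P(x). yes

Step 1: lead(18x⁴ − 54x³ − 2x² + 64x + 24) ÷ lead(D) = 18x⁴ ÷ −3x² = −6x². Subtract (−6x²)·D = 18x⁴ − 30x³ − 18x². Remainder: −24x³ + 16x² + 64x + 24.
Step 2: lead(−24x³ + 16x² + 64x + 24) ÷ lead(D) = −24x³ ÷ −3x² = 8x. Subtract (8x)·D = −24x³ + 40x² + 24x. Remainder: −24x² + 40x + 24.
Step 3: lead(−24x² + 40x + 24) ÷ lead(D) = −24x² ÷ −3x² = 8. Subtract (8)·D = −24x² + 40x + 24. Remainder: 0.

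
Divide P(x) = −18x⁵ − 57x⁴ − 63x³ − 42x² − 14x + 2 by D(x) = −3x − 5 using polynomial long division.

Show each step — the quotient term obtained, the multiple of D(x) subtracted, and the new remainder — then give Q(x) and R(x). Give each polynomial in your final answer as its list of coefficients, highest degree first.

Q = [6, 9, 6, 4, -2]; R = [-8]

Step 1: lead(−18x⁵ − 57x⁴ − 63x³ − 42x² − 14x + 2) ÷ lead(D) = −18x⁵ ÷ −3x = 6x⁴. Subtract (6x⁴)·D = −18x⁵ − 30x⁴. Remainder: −27x⁴ − 63x³ − 42x² − 14x + 2.
Step 2: lead(−27x⁴ − 63x³ − 42x² − 14x + 2) ÷ lead(D) = −27x⁴ ÷ −3x = 9x³. Subtract (9x³)·D = −27x⁴ − 45x³. Remainder: −18x³ − 42x² − 14x + 2.
Step 3: lead(−18x³ − 42x² − 14x + 2) ÷ lead(D) = −18x³ ÷ −3x = 6x². Subtract (6x²)·D = −18x³ − 30x². Remainder: −12x² − 14x + 2.
Step 4: lead(−12x² − 14x + 2) ÷ lead(D) = −12x² ÷ −3x = 4x. Subtract (4x)·D = −12x² − 20x. Remainder: 6x + 2.
Step 5: lead(6x + 2) ÷ lead(D) = 6x ÷ −3x = −2. Subtract (−2)·D = 6x + 10. Remainder: −8.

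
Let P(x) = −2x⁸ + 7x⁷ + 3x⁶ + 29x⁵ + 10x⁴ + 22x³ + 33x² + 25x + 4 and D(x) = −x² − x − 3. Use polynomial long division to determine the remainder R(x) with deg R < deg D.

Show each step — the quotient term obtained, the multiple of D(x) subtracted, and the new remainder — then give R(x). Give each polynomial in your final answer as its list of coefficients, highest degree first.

R = [1]

Step 1: lead(−2x⁸ + 7x⁷ + 3x⁶ + 29x⁵ + 10x⁴ + 22x³ + 33x² + 25x + 4) ÷ lead(D) = −2x⁸ ÷ −x² = 2x⁶. Subtract (2x⁶)·D = −2x⁸ − 2x⁷ − 6x⁶. Remainder: 9x⁷ + 9x⁶ + 29x⁵ + 10x⁴ + 22x³ + 33x² + 25x + 4.
Step 2: lead(9x⁷ + 9x⁶ + 29x⁵ + 10x⁴ + 22x³ + 33x² + 25x + 4) ÷ lead(D) = 9x⁷ ÷ −x² = −9x⁵. Subtract (−9x⁵)·D = 9x⁷ + 9x⁶ + 27x⁵. Remainder: 2x⁵ + 10x⁴ + 22x³ + 33x² + 25x + 4.
Step 3: lead(2x⁵ + 10x⁴ + 22x³ + 33x² + 25x + 4) ÷ lead(D) = 2x⁵ ÷ −x² = −2x³. Subtract (−2x³)·D = 2x⁵ + 2x⁴ + 6x³. Remainder: 8x⁴ + 16x³ + 33x² + 25x + 4.
Step 4: lead(8x⁴ + 16x³ + 33x² + 25x + 4) ÷ lead(D) = 8x⁴ ÷ −x² = −8x². Subtract (−8x²)·D = 8x⁴ + 8x³ + 24x². Remainder: 8x³ + 9x² + 25x + 4.
Step 5: lead(8x³ + 9x² + 25x + 4) ÷ lead(D) = 8x³ ÷ −x² = −8x. Subtract (−8x)·D = 8x³ + 8x² + 24x. Remainder: x² + x + 4.
Step 6: lead(x² + x + 4) ÷ lead(D) = x² ÷ −x² = −1. Subtract (−1)·D = x² + x + 3. Remainder: 1.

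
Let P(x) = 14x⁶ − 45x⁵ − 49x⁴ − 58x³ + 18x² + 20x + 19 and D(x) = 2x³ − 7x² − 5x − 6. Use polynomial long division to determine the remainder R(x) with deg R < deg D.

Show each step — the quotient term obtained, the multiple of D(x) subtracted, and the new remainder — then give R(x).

R(x) = 9x² + 5x + 1

Step 1: lead(14x⁶ − 45x⁵ − 49x⁴ − 58x³ + 18x² + 20x + 19) ÷ lead(D) = 14x⁶ ÷ 2x³ = 7x³. Subtract (7x³)·D = 14x⁶ − 49x⁵ − 35x⁴ − 42x³. Remainder: 4x⁵ − 14x⁴ − 16x³ + 18x² + 20x + 19.
Step 2: lead(4x⁵ − 14x⁴ − 16x³ + 18x² + 20x + 19) ÷ lead(D) = 4x⁵ ÷ 2x³ = 2x². Subtract (2x²)·D = 4x⁵ − 14x⁴ − 10x³ − 12x². Remainder: −6x³ + 30x² + 20x + 19.
Step 3: lead(−6x³ + 30x² + 20x + 19) ÷ lead(D) = −6x³ ÷ 2x³ = −3. Subtract (−3)·D = −6x³ + 21x² + 15x + 18. Remainder: 9x² + 5x + 1.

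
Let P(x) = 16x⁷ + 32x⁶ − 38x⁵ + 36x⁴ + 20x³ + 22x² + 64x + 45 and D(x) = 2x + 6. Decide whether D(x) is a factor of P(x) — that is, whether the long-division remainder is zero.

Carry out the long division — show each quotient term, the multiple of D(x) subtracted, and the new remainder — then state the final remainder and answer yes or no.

R(x) = −3, so D(x) is not a factor of P(x). no

Step 1: lead(16x⁷ + 32x⁶ − 38x⁵ + 36x⁴ + 20x³ + 22x² + 64x + 45) ÷ lead(D) = 16x⁷ ÷ 2x = 8x⁶. Subtract (8x⁶)·D = 16x⁷ + 48x⁶. Remainder: −16x⁶ − 38x⁵ + 36x⁴ + 20x³ + 22x² + 64x + 45.
Step 2: lead(−16x⁶ − 38x⁵ + 36x⁴ + 20x³ + 22x² + 64x + 45) ÷ lead(D) = −16x⁶ ÷ 2x = −8x⁵. Subtract (−8x⁵)·D = −16x⁶ − 48x⁵. Remainder: 10x⁵ + 36x⁴ + 20x³ + 22x² + 64x + 45.
Step 3: lead(10x⁵ + 36x⁴ + 20x³ + 22x² + 64x + 45) ÷ lead(D) = 10x⁵ ÷ 2x = 5x⁴. Subtract (5x⁴)·D = 10x⁵ + 30x⁴. Remainder: 6x⁴ + 20x³ + 22x² + 64x + 45.
Step 4: lead(6x⁴ + 20x³ + 22x² + 64x + 45) ÷ lead(D) = 6x⁴ ÷ 2x = 3x³. Subtract (3x³)·D = 6x⁴ + 18x³. Remainder: 2x³ + 22x² + 64x + 45.
Step 5: lead(2x³ + 22x² + 64x + 45) ÷ lead(D) = 2x³ ÷ 2x = x². Subtract (x²)·D = 2x³ + 6x². Remainder: 16x² + 64x + 45.
Step 6: lead(16x² + 64x + 45) ÷ lead(D) = 16x² ÷ 2x = 8x. Subtract (8x)·D = 16x² + 48x. Remainder: 16x + 45.
Step 7: lead(16x + 45) ÷ lead(D) = 16x ÷ 2x = 8. Subtract (8)·D = 16x + 48. Remainder: −3.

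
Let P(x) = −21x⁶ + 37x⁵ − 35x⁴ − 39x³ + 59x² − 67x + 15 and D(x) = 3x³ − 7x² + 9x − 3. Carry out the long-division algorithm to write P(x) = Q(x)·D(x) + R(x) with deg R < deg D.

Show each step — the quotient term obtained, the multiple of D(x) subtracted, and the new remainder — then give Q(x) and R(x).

Step 1: lead(−21x⁶ + 37x⁵ − 35x⁴ − 39x³ + 59x² − 67x + 15) ÷ lead(D) = −21x⁶ ÷ 3x³ = −7x³. Subtract (−7x³)·D = −21x⁶ + 49x⁵ − 63x⁴ + 21x³. Remainder: −12x⁵ + 28x⁴ − 60x³ + 59x² − 67x + 15.
Step 2: lead(−12x⁵ + 28x⁴ − 60x³ + 59x² − 67x + 15) ÷ lead(D) = −12x⁵ ÷ 3x³ = −4x². Subtract (−4x²)·D = −12x⁵ + 28x⁴ − 36x³ + 12x². Remainder: −24x³ + 47x² − 67x + 15.
Step 3: lead(−24x³ + 47x² − 67x + 15) ÷ lead(D) = −24x³ ÷ 3x³ = −8. Subtract (−8)·D = −24x³ + 56x² − 72x + 24. Remainder: −9x² + 5x − 9.

Q(x) = −7x³ − 4x² − 8; R(x) = −9x² + 5x − 9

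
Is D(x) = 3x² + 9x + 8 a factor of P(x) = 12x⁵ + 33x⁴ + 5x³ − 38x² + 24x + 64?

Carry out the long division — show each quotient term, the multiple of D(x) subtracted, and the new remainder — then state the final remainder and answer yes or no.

R(x) = 0, so D(x) is a factor of P(x). yes

Step 1: lead(12x⁵ + 33x⁴ + 5x³ − 38x² + 24x + 64) ÷ lead(D) = 12x⁵ ÷ 3x² = 4x³. Subtract (4x³)·D = 12x⁵ + 36x⁴ + 32x³. Remainder: −3x⁴ − 27x³ − 38x² + 24x + 64.
Step 2: lead(−3x⁴ − 27x³ − 38x² + 24x + 64) ÷ lead(D) = −3x⁴ ÷ 3x² = −x². Subtract (−x²)·D = −3x⁴ − 9x³ − 8x². Remainder: −18x³ − 30x² + 24x + 64.
Step 3: lead(−18x³ − 30x² + 24x + 64) ÷ lead(D) = −18x³ ÷ 3x² = −6x. Subtract (−6x)·D = −18x³ − 54x² − 48x. Remainder: 24x² + 72x + 64.
Step 4: lead(24x² + 72x + 64) ÷ lead(D) = 24x² ÷ 3x² = 8. Subtract (8)·D = 24x² + 72x + 64. Remainder: 0.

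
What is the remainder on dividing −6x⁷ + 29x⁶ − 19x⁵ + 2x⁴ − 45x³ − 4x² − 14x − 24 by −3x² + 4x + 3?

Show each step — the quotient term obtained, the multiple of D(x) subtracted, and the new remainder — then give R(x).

R(x) = −9

Step 1: lead(−6x⁷ + 29x⁶ − 19x⁵ + 2x⁴ − 45x³ − 4x² − 14x − 24) ÷ lead(D) = −6x⁷ ÷ −3x² = 2x⁵. Subtract (2x⁵)·D = −6x⁷ + 8x⁶ + 6x⁵. Remainder: 21x⁶ − 25x⁵ + 2x⁴ − 45x³ − 4x² − 14x − 24.
Step 2: lead(21x⁶ − 25x⁵ + 2x⁴ − 45x³ − 4x² − 14x − 24) ÷ lead(D) = 21x⁶ ÷ −3x² = −7x⁴. Subtract (−7x⁴)·D = 21x⁶ − 28x⁵ − 21x⁴. Remainder: 3x⁵ + 23x⁴ − 45x³ − 4x² − 14x − 24.
Step 3: lead(3x⁵ + 23x⁴ − 45x³ − 4x² − 14x − 24) ÷ lead(D) = 3x⁵ ÷ −3x² = −x³. Subtract (−x³)·D = 3x⁵ − 4x⁴ − 3x³. Remainder: 27x⁴ − 42x³ − 4x² − 14x − 24.
Step 4: lead(27x⁴ − 42x³ − 4x² − 14x − 24) ÷ lead(D) = 27x⁴ ÷ −3x² = −9x². Subtract (−9x²)·D = 27x⁴ − 36x³ − 27x². Remainder: −6x³ + 23x² − 14x − 24.
Step 5: lead(−6x³ + 23x² − 14x − 24) ÷ lead(D) = −6x³ ÷ −3x² = 2x. Subtract (2x)·D = −6x³ + 8x² + 6x. Remainder: 15x² − 20x − 24.
Step 6: lead(15x² − 20x − 24) ÷ lead(D) = 15x² ÷ −3x² = −5. Subtract (−5)·D = 15x² − 20x − 15. Remainder: −9.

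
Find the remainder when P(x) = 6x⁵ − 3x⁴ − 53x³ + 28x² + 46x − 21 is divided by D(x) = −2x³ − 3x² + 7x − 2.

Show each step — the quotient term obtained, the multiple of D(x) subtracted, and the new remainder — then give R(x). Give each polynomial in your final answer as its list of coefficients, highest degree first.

Step 1: lead(6x⁵ − 3x⁴ − 53x³ + 28x² + 46x − 21) ÷ lead(D) = 6x⁵ ÷ −2x³ = −3x². Subtract (−3x²)·D = 6x⁵ + 9x⁴ − 21x³ + 6x². Remainder: −12x⁴ − 32x³ + 22x² + 46x − 21.
Step 2: lead(−12x⁴ − 32x³ + 22x² + 46x − 21) ÷ lead(D) = −12x⁴ ÷ −2x³ = 6x. Subtract (6x)·D = −12x⁴ − 18x³ + 42x² − 12x. Remainder: −14x³ − 20x² + 58x − 21.
Step 3: lead(−14x³ − 20x² + 58x − 21) ÷ lead(D) = −14x³ ÷ −2x³ = 7. Subtract (7)·D = −14x³ − 21x² + 49x − 14. Remainder: x² + 9x − 7.

R = [1, 9, -7]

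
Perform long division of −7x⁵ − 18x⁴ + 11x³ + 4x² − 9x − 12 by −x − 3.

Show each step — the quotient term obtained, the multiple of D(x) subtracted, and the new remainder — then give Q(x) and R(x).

Q(x) = 7x⁴ − 3x³ − 2x² + 2x + 3; R(x) = −3

Step 1: lead(−7x⁵ − 18x⁴ + 11x³ + 4x² − 9x − 12) ÷ lead(D) = −7x⁵ ÷ −x = 7x⁴. Subtract (7x⁴)·D = −7x⁵ − 21x⁴. Remainder: 3x⁴ + 11x³ + 4x² − 9x − 12.
Step 2: lead(3x⁴ + 11x³ + 4x² − 9x − 12) ÷ lead(D) = 3x⁴ ÷ −x = −3x³. Subtract (−3x³)·D = 3x⁴ + 9x³. Remainder: 2x³ + 4x² − 9x − 12.
Step 3: lead(2x³ + 4x² − 9x − 12) ÷ lead(D) = 2x³ ÷ −x = −2x². Subtract (−2x²)·D = 2x³ + 6x². Remainder: −2x² − 9x − 12.
Step 4: lead(−2x² − 9x − 12) ÷ lead(D) = −2x² ÷ −x = 2x. Subtract (2x)·D = −2x² − 6x. Remainder: −3x − 12.
Step 5: lead(−3x − 12) ÷ lead(D) = −3x ÷ −x = 3. Subtract (3)·D = −3x − 9. Remainder: −3.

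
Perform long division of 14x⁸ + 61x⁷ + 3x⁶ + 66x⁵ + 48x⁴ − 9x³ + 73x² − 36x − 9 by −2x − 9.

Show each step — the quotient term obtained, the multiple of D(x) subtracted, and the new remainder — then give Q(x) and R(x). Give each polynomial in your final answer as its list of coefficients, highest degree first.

Step 1: lead(14x⁸ + 61x⁷ + 3x⁶ + 66x⁵ + 48x⁴ − 9x³ + 73x² − 36x − 9) ÷ lead(D) = 14x⁸ ÷ −2x = −7x⁷. Subtract (−7x⁷)·D = 14x⁸ + 63x⁷. Remainder: −2x⁷ + 3x⁶ + 66x⁵ + 48x⁴ − 9x³ + 73x² − 36x − 9.
Step 2: lead(−2x⁷ + 3x⁶ + 66x⁵ + 48x⁴ − 9x³ + 73x² − 36x − 9) ÷ lead(D) = −2x⁷ ÷ −2x = x⁶. Subtract (x⁶)·D = −2x⁷ − 9x⁶. Remainder: 12x⁶ + 66x⁵ + 48x⁴ − 9x³ + 73x² − 36x − 9.
Step 3: lead(12x⁶ + 66x⁵ + 48x⁴ − 9x³ + 73x² − 36x − 9) ÷ lead(D) = 12x⁶ ÷ −2x = −6x⁵. Subtract (−6x⁵)·D = 12x⁶ + 54x⁵. Remainder: 12x⁵ + 48x⁴ − 9x³ + 73x² − 36x − 9.
Step 4: lead(12x⁵ + 48x⁴ − 9x³ + 73x² − 36x − 9) ÷ lead(D) = 12x⁵ ÷ −2x = −6x⁴. Subtract (−6x⁴)·D = 12x⁵ + 54x⁴. Remainder: −6x⁴ − 9x³ + 73x² − 36x − 9.
Step 5: lead(−6x⁴ − 9x³ + 73x² − 36x − 9) ÷ lead(D) = −6x⁴ ÷ −2x = 3x³. Subtract (3x³)·D = −6x⁴ − 27x³. Remainder: 18x³ + 73x² − 36x − 9.
Step 6: lead(18x³ + 73x² − 36x − 9) ÷ lead(D) = 18x³ ÷ −2x = −9x². Subtract (−9x²)·D = 18x³ + 81x². Remainder: −8x² − 36x − 9.
Step 7: lead(−8x² − 36x − 9) ÷ lead(D) = −8x² ÷ −2x = 4x. Subtract (4x)·D = −8x² − 36x. Remainder: −9.

Q = [-7, 1, -6, -6, 3, -9, 4, 0]; R = [-9]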